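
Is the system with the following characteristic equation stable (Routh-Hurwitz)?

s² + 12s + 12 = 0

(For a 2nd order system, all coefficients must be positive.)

Coefficients: 1, 12, 12. All positive, so system is stable.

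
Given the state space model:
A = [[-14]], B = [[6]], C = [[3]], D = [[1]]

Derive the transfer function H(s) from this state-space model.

(sI - A)⁻¹ = 1/(s + 14). H(s) = 3×6/(s + 14) + 1 = (s + 32)/(s + 14).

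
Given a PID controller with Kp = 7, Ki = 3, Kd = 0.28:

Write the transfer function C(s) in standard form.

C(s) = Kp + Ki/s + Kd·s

Substituting values: C(s) = 7 + 3/s + 0.28s = (0.28s² + 7s + 3)/s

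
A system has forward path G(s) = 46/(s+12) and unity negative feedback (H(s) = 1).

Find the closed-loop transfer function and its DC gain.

T(s) = G/(1+GH) = [46/(s+12)] / [1 + 46/(s+12)] = 46/(s+12+46) = 46/(s+58). DC gain = 46/58 = 0.7931.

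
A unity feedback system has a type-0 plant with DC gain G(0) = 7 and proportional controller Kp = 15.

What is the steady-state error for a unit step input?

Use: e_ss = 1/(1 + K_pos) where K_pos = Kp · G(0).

K_pos = Kp · G(0) = 15 × 7 = 105. e_ss = 1/(1 + 105) = 0.0094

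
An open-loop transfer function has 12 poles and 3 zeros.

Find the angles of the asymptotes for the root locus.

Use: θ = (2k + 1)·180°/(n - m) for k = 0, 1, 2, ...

n - m = 12 - 3 = 9. Angles: θk = (2k + 1)·180°/9 = 20°, 60°, 100°, 140°, 180°, 220°, 260°, 300°, 340°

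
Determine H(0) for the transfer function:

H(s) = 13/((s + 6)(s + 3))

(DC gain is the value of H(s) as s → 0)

DC gain = H(0) = 13/(6 × 3) = 13/18 = 0.7222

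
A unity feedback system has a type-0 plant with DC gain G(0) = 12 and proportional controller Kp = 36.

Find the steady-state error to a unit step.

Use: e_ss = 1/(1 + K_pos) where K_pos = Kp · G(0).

K_pos = Kp · G(0) = 36 × 12 = 432. e_ss = 1/(1 + 432) = 0.0023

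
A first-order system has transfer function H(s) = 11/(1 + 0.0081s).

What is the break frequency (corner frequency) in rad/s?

Corner frequency = 1/τ = 1/0.0081 = 123.457 rad/s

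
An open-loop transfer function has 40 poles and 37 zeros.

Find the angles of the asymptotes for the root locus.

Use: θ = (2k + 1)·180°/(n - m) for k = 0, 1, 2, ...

n - m = 40 - 37 = 3. Angles: θk = (2k + 1)·180°/3 = 60°, 180°, 300°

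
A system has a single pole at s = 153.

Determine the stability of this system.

Pole at s = 153 is in the right half-plane. Unstable.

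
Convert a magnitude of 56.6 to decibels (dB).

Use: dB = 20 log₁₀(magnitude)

dB = 20 log₁₀(56.6) = 35.1 dB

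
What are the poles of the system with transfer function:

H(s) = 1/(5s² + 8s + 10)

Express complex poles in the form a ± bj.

Discriminant = 8² - 4×5×10 = 64 - 200 = -136 < 0, so the poles are a complex conjugate pair s = (-8 ± j√136)/(2×5). Real part = -8/(2×5) = -8/10 = -0.8; imaginary part = ±√136/(2×5) ≈ 1.1662. Poles: s = -0.8 ± 1.1662j.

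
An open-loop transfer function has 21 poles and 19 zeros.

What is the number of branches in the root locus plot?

Root locus has n branches where n = number of poles = 21.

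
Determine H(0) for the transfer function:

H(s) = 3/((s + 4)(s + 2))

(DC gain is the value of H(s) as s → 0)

DC gain = H(0) = 3/(4 × 2) = 3/8 = 0.375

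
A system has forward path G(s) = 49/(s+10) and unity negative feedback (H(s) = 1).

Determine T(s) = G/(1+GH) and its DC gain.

T(s) = G/(1+GH) = [49/(s+10)] / [1 + 49/(s+10)] = 49/(s+10+49) = 49/(s+59). DC gain = 49/59 = 0.8305.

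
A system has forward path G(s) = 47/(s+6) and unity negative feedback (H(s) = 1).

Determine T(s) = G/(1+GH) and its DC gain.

T(s) = G/(1+GH) = [47/(s+6)] / [1 + 47/(s+6)] = 47/(s+6+47) = 47/(s+53). DC gain = 47/53 = 0.8868.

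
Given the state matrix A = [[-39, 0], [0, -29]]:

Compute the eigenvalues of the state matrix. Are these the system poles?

For diagonal matrix, eigenvalues are diagonal entries: λ₁ = -39, λ₂ = -29. Eigenvalues of A = system poles.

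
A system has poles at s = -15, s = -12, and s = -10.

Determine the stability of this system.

All poles are in the left half-plane. System is stable.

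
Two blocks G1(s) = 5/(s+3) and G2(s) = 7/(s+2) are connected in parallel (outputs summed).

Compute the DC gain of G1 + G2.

Parallel: G_eq = G1 + G2. DC gain = G1(0) + G2(0) = 5/3 + 7/2 = 1.6667 + 3.5 = 5.1667.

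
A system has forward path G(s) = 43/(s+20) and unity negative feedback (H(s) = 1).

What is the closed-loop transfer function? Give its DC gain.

T(s) = G/(1+GH) = [43/(s+20)] / [1 + 43/(s+20)] = 43/(s+20+43) = 43/(s+63). DC gain = 43/63 = 0.6825.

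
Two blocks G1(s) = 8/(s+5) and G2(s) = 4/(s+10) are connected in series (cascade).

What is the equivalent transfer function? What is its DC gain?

Series: multiply transfer functions. G_eq = 8/(s+5) × 4/(s+10) = 32/((s+5)(s+10)). DC gain = 32/(5×10) = 0.64.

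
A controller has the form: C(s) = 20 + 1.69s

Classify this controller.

This is a Proportional-Derivative (PD) controller.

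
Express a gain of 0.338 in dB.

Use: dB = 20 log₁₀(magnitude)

dB = 20 log₁₀(0.338) = -9.4 dB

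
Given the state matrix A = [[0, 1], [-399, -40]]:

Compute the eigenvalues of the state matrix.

det(A - λI) = λ² - (-40)λ + 399 = (λ - (-19))(λ - (-21)). Eigenvalues: -19, -21.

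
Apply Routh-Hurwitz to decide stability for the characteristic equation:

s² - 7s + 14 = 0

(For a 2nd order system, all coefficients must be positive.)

Coefficients: 1, -7, 14. b=-7 not positive, so system is unstable.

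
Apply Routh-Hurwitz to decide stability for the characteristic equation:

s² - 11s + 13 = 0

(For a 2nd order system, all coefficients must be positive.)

Coefficients: 1, -11, 13. b=-11 not positive, so system is unstable.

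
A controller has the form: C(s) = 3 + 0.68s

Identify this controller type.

This is a Proportional-Derivative (PD) controller.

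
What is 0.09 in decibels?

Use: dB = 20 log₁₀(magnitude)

dB = 20 log₁₀(0.09) = -20.9 dB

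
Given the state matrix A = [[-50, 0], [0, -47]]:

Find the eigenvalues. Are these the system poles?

For diagonal matrix, eigenvalues are diagonal entries: λ₁ = -50, λ₂ = -47. Eigenvalues of A = system poles.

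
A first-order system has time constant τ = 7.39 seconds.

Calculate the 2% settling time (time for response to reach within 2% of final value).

For first-order system, 2% settling time ≈ 4τ = 4 × 7.39 = 29.56 s.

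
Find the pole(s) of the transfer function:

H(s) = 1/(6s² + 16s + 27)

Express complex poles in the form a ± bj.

Discriminant = 16² - 4×6×27 = 256 - 648 = -392 < 0, so the poles are a complex conjugate pair s = (-16 ± j√392)/(2×6). Real part = -16/(2×6) = -16/12 ≈ -1.3333; imaginary part = ±√392/(2×6) ≈ 1.6499. Poles: s = -1.3333 ± 1.6499j.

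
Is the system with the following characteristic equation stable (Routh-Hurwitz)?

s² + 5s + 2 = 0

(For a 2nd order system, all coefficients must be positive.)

Coefficients: 1, 5, 2. All positive, so system is stable.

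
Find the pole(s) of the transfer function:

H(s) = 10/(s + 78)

Pole is where denominator = 0: s + 78 = 0, so s = -78.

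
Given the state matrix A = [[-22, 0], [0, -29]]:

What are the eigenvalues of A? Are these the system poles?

For diagonal matrix, eigenvalues are diagonal entries: λ₁ = -22, λ₂ = -29. Eigenvalues of A = system poles.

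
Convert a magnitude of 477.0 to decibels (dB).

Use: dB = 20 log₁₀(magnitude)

dB = 20 log₁₀(477.0) = 53.6 dB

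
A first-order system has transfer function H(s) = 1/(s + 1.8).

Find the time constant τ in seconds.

For H(s) = 1/(s + 1/τ), the pole is at -1/τ = -1.8, so τ = 1/1.8 = 0.5556 s.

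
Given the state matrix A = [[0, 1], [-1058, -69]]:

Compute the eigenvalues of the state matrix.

det(A - λI) = λ² - (-69)λ + 1058 = (λ - (-23))(λ - (-46)). Eigenvalues: -23, -46.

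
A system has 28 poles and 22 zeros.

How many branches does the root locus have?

Root locus has n branches where n = number of poles = 28.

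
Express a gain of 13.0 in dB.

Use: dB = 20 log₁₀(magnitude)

dB = 20 log₁₀(13.0) = 22.3 dB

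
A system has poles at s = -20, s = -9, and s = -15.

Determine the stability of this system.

All poles are in the left half-plane. System is stable.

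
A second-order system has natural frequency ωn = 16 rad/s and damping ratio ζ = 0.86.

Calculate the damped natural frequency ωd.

ωd = ωn√(1 - ζ²) = 16√(1 - 0.86²) = 8.16 rad/s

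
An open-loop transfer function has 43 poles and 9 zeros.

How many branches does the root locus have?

Root locus has n branches where n = number of poles = 43.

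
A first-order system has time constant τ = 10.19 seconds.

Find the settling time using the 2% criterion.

For first-order system, 2% settling time ≈ 4τ = 4 × 10.19 = 40.76 s.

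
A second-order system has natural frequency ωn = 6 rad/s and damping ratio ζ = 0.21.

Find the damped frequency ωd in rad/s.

ωd = ωn√(1 - ζ²) = 6√(1 - 0.21²) = 5.87 rad/s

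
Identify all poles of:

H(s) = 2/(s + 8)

Pole is where denominator = 0: s + 8 = 0, so s = -8.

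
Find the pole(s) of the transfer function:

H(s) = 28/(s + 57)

Pole is where denominator = 0: s + 57 = 0, so s = -57.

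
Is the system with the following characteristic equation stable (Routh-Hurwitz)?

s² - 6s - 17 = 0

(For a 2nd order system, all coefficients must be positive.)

Coefficients: 1, -6, -17. b=-6, c=-17 not positive, so system is unstable.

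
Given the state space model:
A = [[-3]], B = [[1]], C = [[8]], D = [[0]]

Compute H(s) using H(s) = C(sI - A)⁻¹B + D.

(sI - A)⁻¹ = 1/(s + 3). H(s) = 8 × 1/(s + 3) + 0 = 8/(s + 3).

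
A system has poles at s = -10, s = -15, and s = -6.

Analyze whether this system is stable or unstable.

All poles are in the left half-plane. System is stable.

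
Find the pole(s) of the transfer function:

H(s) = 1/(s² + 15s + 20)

Discriminant = 15² - 4×1×20 = 225 - 80 = 145 > 0, so two distinct real poles. Using quadratic formula: s = (-15 ± √145)/(2×1) = (-15 ± √145)/2, with √145 ≈ 12.0416. s₁ ≈ -1.4792, s₂ ≈ -13.5208. Poles: s₁ = -1.4792, s₂ = -13.5208.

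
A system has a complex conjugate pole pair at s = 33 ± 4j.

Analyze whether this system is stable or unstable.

Real part of poles is 33 (> 0, right half-plane). Unstable.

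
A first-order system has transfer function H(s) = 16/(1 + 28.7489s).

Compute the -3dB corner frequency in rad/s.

Corner frequency = 1/τ = 1/28.7489 = 0.035 rad/s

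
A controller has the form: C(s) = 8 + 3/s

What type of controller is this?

This is a Proportional-Integral (PI) controller.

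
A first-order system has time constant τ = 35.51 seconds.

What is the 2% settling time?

For first-order system, 2% settling time ≈ 4τ = 4 × 35.51 = 142.04 s.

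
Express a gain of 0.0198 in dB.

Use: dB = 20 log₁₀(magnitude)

dB = 20 log₁₀(0.0198) = -34.1 dB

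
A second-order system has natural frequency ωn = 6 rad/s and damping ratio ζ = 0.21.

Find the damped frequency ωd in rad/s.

ωd = ωn√(1 - ζ²) = 6√(1 - 0.21²) = 5.87 rad/s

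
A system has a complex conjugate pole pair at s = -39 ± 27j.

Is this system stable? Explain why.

Real part of poles is -39 (< 0, left half-plane). Stable.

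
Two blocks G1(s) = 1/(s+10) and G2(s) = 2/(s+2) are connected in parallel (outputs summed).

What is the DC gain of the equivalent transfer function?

Parallel: G_eq = G1 + G2. DC gain = G1(0) + G2(0) = 1/10 + 2/2 = 0.1 + 1 = 1.1.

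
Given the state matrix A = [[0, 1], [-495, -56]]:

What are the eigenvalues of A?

det(A - λI) = λ² - (-56)λ + 495 = (λ - (-45))(λ - (-11)). Eigenvalues: -45, -11.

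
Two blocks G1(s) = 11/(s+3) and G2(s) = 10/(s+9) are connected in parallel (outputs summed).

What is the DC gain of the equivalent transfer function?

Parallel: G_eq = G1 + G2. DC gain = G1(0) + G2(0) = 11/3 + 10/9 = 3.6667 + 1.1111 = 4.7778.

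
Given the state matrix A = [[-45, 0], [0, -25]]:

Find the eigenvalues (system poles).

For diagonal matrix, eigenvalues are diagonal entries: λ₁ = -45, λ₂ = -25.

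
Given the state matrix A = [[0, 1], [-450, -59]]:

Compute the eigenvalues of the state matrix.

det(A - λI) = λ² - (-59)λ + 450 = (λ - (-50))(λ - (-9)). Eigenvalues: -50, -9.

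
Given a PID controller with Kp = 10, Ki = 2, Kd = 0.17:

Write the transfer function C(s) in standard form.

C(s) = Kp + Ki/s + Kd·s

Substituting values: C(s) = 10 + 2/s + 0.17s = (0.17s² + 10s + 2)/s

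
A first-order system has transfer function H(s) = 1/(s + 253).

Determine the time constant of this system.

For H(s) = 1/(s + 1/τ), the pole is at -1/τ = -253, so τ = 1/253 = 0.0040 s.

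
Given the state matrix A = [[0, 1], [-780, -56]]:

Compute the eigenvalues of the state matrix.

det(A - λI) = λ² - (-56)λ + 780 = (λ - (-26))(λ - (-30)). Eigenvalues: -26, -30.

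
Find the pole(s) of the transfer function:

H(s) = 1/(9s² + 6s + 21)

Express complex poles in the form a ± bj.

Discriminant = 6² - 4×9×21 = 36 - 756 = -720 < 0, so the poles are a complex conjugate pair s = (-6 ± j√720)/(2×9). Real part = -6/(2×9) = -6/18 ≈ -0.3333; imaginary part = ±√720/(2×9) ≈ 1.4907. Poles: s = -0.3333 ± 1.4907j.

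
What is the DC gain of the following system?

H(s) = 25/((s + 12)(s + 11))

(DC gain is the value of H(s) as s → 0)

DC gain = H(0) = 25/(12 × 11) = 25/132 = 0.1894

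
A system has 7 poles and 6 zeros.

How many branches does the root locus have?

Root locus has n branches where n = number of poles = 7.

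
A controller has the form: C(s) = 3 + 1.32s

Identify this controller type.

This is a Proportional-Derivative (PD) controller.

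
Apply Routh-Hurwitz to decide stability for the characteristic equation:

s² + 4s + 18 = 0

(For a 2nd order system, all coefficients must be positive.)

Coefficients: 1, 4, 18. All positive, so system is stable.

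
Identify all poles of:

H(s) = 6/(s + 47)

Pole is where denominator = 0: s + 47 = 0, so s = -47.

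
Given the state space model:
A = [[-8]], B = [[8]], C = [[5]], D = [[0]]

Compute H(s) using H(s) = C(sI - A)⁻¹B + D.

(sI - A)⁻¹ = 1/(s + 8). H(s) = 5 × 8/(s + 8) + 0 = 40/(s + 8).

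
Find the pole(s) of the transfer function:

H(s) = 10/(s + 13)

Pole is where denominator = 0: s + 13 = 0, so s = -13.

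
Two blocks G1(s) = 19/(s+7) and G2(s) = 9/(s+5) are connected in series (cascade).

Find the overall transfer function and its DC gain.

Series: multiply transfer functions. G_eq = 19/(s+7) × 9/(s+5) = 171/((s+7)(s+5)). DC gain = 171/(7×5) = 4.8857.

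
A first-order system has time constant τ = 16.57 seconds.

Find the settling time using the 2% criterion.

For first-order system, 2% settling time ≈ 4τ = 4 × 16.57 = 66.28 s.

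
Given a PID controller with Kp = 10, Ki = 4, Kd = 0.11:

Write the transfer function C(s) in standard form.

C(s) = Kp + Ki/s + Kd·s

Substituting values: C(s) = 10 + 4/s + 0.11s = (0.11s² + 10s + 4)/s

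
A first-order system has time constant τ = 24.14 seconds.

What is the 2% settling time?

For first-order system, 2% settling time ≈ 4τ = 4 × 24.14 = 96.56 s.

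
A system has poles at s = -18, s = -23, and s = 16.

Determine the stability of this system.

Pole(s) at s = 16 are not in the left half-plane. System is unstable.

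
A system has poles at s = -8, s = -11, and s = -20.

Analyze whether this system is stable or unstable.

All poles are in the left half-plane. System is stable.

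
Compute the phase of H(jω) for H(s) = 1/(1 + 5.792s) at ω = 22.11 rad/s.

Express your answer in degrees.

Phase = -arctan(ωτ) = -arctan(22.11 × 5.792) = -89.6°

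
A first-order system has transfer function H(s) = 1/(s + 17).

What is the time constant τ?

For H(s) = 1/(s + 1/τ), the pole is at -1/τ = -17, so τ = 1/17 = 0.0588 s.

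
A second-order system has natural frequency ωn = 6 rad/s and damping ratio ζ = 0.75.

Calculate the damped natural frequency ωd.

ωd = ωn√(1 - ζ²) = 6√(1 - 0.75²) = 3.97 rad/s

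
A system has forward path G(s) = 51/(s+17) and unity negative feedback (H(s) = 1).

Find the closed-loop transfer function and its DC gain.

T(s) = G/(1+GH) = [51/(s+17)] / [1 + 51/(s+17)] = 51/(s+17+51) = 51/(s+68). DC gain = 51/68 = 0.75.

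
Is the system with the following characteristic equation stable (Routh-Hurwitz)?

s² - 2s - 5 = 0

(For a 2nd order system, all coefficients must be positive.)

Coefficients: 1, -2, -5. b=-2, c=-5 not positive, so system is unstable.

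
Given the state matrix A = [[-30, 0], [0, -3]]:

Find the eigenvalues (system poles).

For diagonal matrix, eigenvalues are diagonal entries: λ₁ = -30, λ₂ = -3.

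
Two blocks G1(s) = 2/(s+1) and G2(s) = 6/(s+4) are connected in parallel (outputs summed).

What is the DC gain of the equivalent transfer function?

Parallel: G_eq = G1 + G2. DC gain = G1(0) + G2(0) = 2/1 + 6/4 = 2 + 1.5 = 3.5.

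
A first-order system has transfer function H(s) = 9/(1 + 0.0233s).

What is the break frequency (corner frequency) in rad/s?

Corner frequency = 1/τ = 1/0.0233 = 42.918 rad/s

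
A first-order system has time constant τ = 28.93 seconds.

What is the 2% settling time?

For first-order system, 2% settling time ≈ 4τ = 4 × 28.93 = 115.72 s.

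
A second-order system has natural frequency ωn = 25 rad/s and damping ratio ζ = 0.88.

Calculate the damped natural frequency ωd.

ωd = ωn√(1 - ζ²) = 25√(1 - 0.88²) = 11.87 rad/s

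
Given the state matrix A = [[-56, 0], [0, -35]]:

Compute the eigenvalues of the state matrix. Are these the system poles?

For diagonal matrix, eigenvalues are diagonal entries: λ₁ = -56, λ₂ = -35. Eigenvalues of A = system poles.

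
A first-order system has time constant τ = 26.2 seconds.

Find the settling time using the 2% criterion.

For first-order system, 2% settling time ≈ 4τ = 4 × 26.2 = 104.8 s.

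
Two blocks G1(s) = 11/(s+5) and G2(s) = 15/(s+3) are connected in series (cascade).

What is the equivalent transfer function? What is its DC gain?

Series: multiply transfer functions. G_eq = 11/(s+5) × 15/(s+3) = 165/((s+5)(s+3)). DC gain = 165/(5×3) = 11.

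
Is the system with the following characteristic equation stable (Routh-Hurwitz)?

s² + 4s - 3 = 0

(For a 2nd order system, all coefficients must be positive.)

Coefficients: 1, 4, -3. c=-3 not positive, so system is unstable.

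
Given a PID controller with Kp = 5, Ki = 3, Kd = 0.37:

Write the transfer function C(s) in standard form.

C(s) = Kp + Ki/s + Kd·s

Substituting values: C(s) = 5 + 3/s + 0.37s = (0.37s² + 5s + 3)/s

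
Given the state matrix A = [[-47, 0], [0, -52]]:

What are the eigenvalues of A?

For diagonal matrix, eigenvalues are diagonal entries: λ₁ = -47, λ₂ = -52.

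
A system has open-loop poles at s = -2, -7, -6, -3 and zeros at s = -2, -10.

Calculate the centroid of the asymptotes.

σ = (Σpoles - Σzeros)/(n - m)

σ = (Σpoles - Σzeros)/(n - m) = (-18 - (-12))/(4 - 2) = -6/2 = -3.0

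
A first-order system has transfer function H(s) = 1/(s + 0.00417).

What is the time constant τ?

For H(s) = 1/(s + 1/τ), the pole is at -1/τ = -0.00417, so τ = 1/0.00417 = 239.8 s.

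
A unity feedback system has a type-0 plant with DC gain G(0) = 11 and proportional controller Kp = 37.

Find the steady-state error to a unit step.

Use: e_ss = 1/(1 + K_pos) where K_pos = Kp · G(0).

K_pos = Kp · G(0) = 37 × 11 = 407. e_ss = 1/(1 + 407) = 0.0025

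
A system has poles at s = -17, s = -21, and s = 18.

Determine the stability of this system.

Pole(s) at s = 18 are not in the left half-plane. System is unstable.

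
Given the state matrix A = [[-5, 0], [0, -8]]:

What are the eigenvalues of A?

For diagonal matrix, eigenvalues are diagonal entries: λ₁ = -5, λ₂ = -8.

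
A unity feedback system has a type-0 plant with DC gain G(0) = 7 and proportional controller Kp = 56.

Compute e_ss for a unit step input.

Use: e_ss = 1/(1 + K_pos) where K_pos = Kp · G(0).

K_pos = Kp · G(0) = 56 × 7 = 392. e_ss = 1/(1 + 392) = 0.0025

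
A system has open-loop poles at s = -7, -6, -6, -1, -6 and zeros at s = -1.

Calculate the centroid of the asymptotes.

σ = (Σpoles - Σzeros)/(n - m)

σ = (Σpoles - Σzeros)/(n - m) = (-26 - (-1))/(5 - 1) = -25/4 = -6.25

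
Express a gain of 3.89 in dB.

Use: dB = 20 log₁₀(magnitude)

dB = 20 log₁₀(3.89) = 11.8 dB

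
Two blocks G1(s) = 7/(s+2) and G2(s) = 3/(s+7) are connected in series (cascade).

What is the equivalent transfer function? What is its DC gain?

Series: multiply transfer functions. G_eq = 7/(s+2) × 3/(s+7) = 21/((s+2)(s+7)). DC gain = 21/(2×7) = 1.5.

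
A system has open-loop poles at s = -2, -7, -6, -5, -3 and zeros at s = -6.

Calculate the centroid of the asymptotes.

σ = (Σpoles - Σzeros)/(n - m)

σ = (Σpoles - Σzeros)/(n - m) = (-23 - (-6))/(5 - 1) = -17/4 = -4.25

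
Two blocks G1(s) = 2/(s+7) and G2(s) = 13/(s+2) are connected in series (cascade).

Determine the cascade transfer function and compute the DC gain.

Series: multiply transfer functions. G_eq = 2/(s+7) × 13/(s+2) = 26/((s+7)(s+2)). DC gain = 26/(7×2) = 1.8571.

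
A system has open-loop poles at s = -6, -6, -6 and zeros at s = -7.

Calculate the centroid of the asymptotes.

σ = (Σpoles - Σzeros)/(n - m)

σ = (Σpoles - Σzeros)/(n - m) = (-18 - (-7))/(3 - 1) = -11/2 = -5.5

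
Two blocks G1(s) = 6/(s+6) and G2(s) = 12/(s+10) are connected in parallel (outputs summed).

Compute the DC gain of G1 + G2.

Parallel: G_eq = G1 + G2. DC gain = G1(0) + G2(0) = 6/6 + 12/10 = 1 + 1.2 = 2.2.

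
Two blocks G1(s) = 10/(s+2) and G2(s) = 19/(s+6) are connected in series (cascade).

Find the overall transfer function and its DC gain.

Series: multiply transfer functions. G_eq = 10/(s+2) × 19/(s+6) = 190/((s+2)(s+6)). DC gain = 190/(2×6) = 15.8333.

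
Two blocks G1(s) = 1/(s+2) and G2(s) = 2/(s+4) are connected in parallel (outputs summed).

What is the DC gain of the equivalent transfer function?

Parallel: G_eq = G1 + G2. DC gain = G1(0) + G2(0) = 1/2 + 2/4 = 0.5 + 0.5 = 1.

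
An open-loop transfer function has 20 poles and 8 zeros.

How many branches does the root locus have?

Root locus has n branches where n = number of poles = 20.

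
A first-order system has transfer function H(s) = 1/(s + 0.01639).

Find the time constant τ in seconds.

For H(s) = 1/(s + 1/τ), the pole is at -1/τ = -0.01639, so τ = 1/0.01639 = 61.01 s.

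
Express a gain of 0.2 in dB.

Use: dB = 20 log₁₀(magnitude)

dB = 20 log₁₀(0.2) = -14.0 dB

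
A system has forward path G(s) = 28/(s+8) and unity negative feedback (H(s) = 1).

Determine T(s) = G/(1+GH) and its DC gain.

T(s) = G/(1+GH) = [28/(s+8)] / [1 + 28/(s+8)] = 28/(s+8+28) = 28/(s+36). DC gain = 28/36 = 0.7778.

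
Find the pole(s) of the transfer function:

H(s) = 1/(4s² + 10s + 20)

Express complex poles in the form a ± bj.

Discriminant = 10² - 4×4×20 = 100 - 320 = -220 < 0, so the poles are a complex conjugate pair s = (-10 ± j√220)/(2×4). Real part = -10/(2×4) = -10/8 = -1.25; imaginary part = ±√220/(2×4) ≈ 1.8540. Poles: s = -1.25 ± 1.8540j.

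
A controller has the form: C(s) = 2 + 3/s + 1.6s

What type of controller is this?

This is a Proportional-Integral-Derivative (PID) controller.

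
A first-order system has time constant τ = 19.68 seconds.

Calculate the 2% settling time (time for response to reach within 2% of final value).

For first-order system, 2% settling time ≈ 4τ = 4 × 19.68 = 78.72 s.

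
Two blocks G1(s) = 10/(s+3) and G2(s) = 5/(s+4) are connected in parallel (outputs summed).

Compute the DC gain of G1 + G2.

Parallel: G_eq = G1 + G2. DC gain = G1(0) + G2(0) = 10/3 + 5/4 = 3.3333 + 1.25 = 4.5833.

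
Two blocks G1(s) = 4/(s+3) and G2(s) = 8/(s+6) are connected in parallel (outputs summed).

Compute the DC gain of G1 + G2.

Parallel: G_eq = G1 + G2. DC gain = G1(0) + G2(0) = 4/3 + 8/6 = 1.3333 + 1.3333 = 2.6667.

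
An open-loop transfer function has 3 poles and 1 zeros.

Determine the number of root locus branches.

Root locus has n branches where n = number of poles = 3.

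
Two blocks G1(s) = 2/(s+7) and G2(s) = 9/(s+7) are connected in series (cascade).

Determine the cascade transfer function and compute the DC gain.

Series: multiply transfer functions. G_eq = 2/(s+7) × 9/(s+7) = 18/((s+7)(s+7)). DC gain = 18/(7×7) = 0.3673.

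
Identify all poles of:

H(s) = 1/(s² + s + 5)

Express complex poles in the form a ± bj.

Discriminant = 1² - 4×1×5 = 1 - 20 = -19 < 0, so the poles are a complex conjugate pair s = (-1 ± j√19)/(2×1). Real part = -1/(2×1) = -1/2 = -0.5; imaginary part = ±√19/(2×1) ≈ 2.1794. Poles: s = -0.5 ± 2.1794j.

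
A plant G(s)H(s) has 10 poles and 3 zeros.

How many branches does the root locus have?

Root locus has n branches where n = number of poles = 10.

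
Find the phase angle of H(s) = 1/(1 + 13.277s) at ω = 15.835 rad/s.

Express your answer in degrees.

Phase = -arctan(ωτ) = -arctan(15.835 × 13.277) = -89.7°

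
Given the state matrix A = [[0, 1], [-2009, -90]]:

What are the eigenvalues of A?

det(A - λI) = λ² - (-90)λ + 2009 = (λ - (-49))(λ - (-41)). Eigenvalues: -49, -41.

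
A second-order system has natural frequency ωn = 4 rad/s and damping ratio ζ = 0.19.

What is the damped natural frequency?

ωd = ωn√(1 - ζ²) = 4√(1 - 0.19²) = 3.93 rad/s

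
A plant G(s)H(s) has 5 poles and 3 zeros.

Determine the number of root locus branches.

Root locus has n branches where n = number of poles = 5.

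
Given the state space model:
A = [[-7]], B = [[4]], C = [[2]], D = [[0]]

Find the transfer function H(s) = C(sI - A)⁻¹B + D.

(sI - A)⁻¹ = 1/(s + 7). H(s) = 2 × 4/(s + 7) + 0 = 8/(s + 7).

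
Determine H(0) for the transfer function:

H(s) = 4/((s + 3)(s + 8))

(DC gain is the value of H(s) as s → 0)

DC gain = H(0) = 4/(3 × 8) = 4/24 = 0.1667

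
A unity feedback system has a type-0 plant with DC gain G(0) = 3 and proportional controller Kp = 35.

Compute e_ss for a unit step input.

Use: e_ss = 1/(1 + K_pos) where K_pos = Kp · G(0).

K_pos = Kp · G(0) = 35 × 3 = 105. e_ss = 1/(1 + 105) = 0.0094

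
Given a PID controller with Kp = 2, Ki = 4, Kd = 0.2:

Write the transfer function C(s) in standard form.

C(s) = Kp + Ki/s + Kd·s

Substituting values: C(s) = 2 + 4/s + 0.2s = (0.2s² + 2s + 4)/s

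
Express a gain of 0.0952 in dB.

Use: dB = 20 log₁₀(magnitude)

dB = 20 log₁₀(0.0952) = -20.4 dB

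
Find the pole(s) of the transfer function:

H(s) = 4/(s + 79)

Pole is where denominator = 0: s + 79 = 0, so s = -79.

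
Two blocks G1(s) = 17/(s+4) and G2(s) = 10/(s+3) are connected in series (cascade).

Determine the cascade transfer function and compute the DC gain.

Series: multiply transfer functions. G_eq = 17/(s+4) × 10/(s+3) = 170/((s+4)(s+3)). DC gain = 170/(4×3) = 14.1667.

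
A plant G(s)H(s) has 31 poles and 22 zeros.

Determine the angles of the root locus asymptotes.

n - m = 31 - 22 = 9. Angles: θk = (2k + 1)·180°/9 = 20°, 60°, 100°, 140°, 180°, 220°, 260°, 300°, 340°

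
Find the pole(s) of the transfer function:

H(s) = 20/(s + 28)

Pole is where denominator = 0: s + 28 = 0, so s = -28.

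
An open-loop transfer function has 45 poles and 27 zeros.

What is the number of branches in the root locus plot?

Root locus has n branches where n = number of poles = 45.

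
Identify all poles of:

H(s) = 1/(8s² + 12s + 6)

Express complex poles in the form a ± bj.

Discriminant = 12² - 4×8×6 = 144 - 192 = -48 < 0, so the poles are a complex conjugate pair s = (-12 ± j√48)/(2×8). Real part = -12/(2×8) = -12/16 = -0.75; imaginary part = ±√48/(2×8) ≈ 0.4330. Poles: s = -0.75 ± 0.4330j.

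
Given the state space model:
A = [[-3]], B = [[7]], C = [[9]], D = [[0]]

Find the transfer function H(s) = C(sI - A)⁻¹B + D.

(sI - A)⁻¹ = 1/(s + 3). H(s) = 9 × 7/(s + 3) + 0 = 63/(s + 3).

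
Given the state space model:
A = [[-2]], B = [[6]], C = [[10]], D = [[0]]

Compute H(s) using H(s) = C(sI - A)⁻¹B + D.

(sI - A)⁻¹ = 1/(s + 2). H(s) = 10 × 6/(s + 2) + 0 = 60/(s + 2).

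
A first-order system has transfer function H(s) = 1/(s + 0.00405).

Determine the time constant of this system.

For H(s) = 1/(s + 1/τ), the pole is at -1/τ = -0.00405, so τ = 1/0.00405 = 246.9 s.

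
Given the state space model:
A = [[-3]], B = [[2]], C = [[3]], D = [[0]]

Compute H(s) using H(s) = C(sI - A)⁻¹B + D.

(sI - A)⁻¹ = 1/(s + 3). H(s) = 3 × 2/(s + 3) + 0 = 6/(s + 3).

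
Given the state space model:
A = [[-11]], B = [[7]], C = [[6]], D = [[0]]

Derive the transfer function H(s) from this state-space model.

(sI - A)⁻¹ = 1/(s + 11). H(s) = 6 × 7/(s + 11) + 0 = 42/(s + 11).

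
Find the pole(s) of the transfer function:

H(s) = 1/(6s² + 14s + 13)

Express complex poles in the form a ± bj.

Discriminant = 14² - 4×6×13 = 196 - 312 = -116 < 0, so the poles are a complex conjugate pair s = (-14 ± j√116)/(2×6). Real part = -14/(2×6) = -14/12 ≈ -1.1667; imaginary part = ±√116/(2×6) ≈ 0.8975. Poles: s = -1.1667 ± 0.8975j.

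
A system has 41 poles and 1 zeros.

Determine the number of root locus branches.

Root locus has n branches where n = number of poles = 41.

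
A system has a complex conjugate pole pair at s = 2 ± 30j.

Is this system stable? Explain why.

Real part of poles is 2 (> 0, right half-plane). Unstable.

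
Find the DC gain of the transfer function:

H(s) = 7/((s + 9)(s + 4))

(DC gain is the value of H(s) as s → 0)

DC gain = H(0) = 7/(9 × 4) = 7/36 = 0.1944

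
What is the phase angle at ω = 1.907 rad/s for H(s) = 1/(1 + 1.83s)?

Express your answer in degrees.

Phase = -arctan(ωτ) = -arctan(1.907 × 1.83) = -74.0°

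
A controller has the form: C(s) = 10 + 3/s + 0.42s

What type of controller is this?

This is a Proportional-Integral-Derivative (PID) controller.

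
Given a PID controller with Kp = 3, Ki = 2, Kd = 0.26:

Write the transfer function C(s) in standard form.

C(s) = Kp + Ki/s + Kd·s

Substituting values: C(s) = 3 + 2/s + 0.26s = (0.26s² + 3s + 2)/s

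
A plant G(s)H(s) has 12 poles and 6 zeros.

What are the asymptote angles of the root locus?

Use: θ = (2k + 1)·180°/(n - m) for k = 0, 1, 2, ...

n - m = 12 - 6 = 6. Angles: θk = (2k + 1)·180°/6 = 30°, 90°, 150°, 210°, 270°, 330°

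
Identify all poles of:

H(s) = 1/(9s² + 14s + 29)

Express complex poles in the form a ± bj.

Discriminant = 14² - 4×9×29 = 196 - 1044 = -848 < 0, so the poles are a complex conjugate pair s = (-14 ± j√848)/(2×9). Real part = -14/(2×9) = -14/18 ≈ -0.7778; imaginary part = ±√848/(2×9) ≈ 1.6178. Poles: s = -0.7778 ± 1.6178j.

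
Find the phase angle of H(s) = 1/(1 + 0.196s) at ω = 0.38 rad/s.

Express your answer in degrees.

Phase = -arctan(ωτ) = -arctan(0.38 × 0.196) = -4.3°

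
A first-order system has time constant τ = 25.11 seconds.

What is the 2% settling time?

For first-order system, 2% settling time ≈ 4τ = 4 × 25.11 = 100.44 s.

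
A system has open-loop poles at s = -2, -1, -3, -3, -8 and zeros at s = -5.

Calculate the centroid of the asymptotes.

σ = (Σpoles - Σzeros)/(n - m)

σ = (Σpoles - Σzeros)/(n - m) = (-17 - (-5))/(5 - 1) = -12/4 = -3.0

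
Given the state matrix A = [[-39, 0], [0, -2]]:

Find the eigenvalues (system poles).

For diagonal matrix, eigenvalues are diagonal entries: λ₁ = -39, λ₂ = -2.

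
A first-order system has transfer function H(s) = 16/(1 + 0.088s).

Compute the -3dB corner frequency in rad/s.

Corner frequency = 1/τ = 1/0.088 = 11.364 rad/s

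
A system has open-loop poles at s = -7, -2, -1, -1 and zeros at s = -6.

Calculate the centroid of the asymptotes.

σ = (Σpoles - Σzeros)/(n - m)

σ = (Σpoles - Σzeros)/(n - m) = (-11 - (-6))/(4 - 1) = -5/3 = -1.67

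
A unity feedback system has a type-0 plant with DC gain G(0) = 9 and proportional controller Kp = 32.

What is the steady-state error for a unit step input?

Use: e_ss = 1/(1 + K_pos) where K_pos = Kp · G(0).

K_pos = Kp · G(0) = 32 × 9 = 288. e_ss = 1/(1 + 288) = 0.0035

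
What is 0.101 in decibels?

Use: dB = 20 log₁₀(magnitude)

dB = 20 log₁₀(0.101) = -19.9 dB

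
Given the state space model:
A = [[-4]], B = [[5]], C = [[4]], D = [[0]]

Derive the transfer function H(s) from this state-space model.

(sI - A)⁻¹ = 1/(s + 4). H(s) = 4 × 5/(s + 4) + 0 = 20/(s + 4).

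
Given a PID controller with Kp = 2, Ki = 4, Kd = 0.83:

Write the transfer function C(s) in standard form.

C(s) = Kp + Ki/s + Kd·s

Substituting values: C(s) = 2 + 4/s + 0.83s = (0.83s² + 2s + 4)/s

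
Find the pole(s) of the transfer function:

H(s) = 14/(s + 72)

Pole is where denominator = 0: s + 72 = 0, so s = -72.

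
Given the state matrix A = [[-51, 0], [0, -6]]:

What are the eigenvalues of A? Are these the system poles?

For diagonal matrix, eigenvalues are diagonal entries: λ₁ = -51, λ₂ = -6. Eigenvalues of A = system poles.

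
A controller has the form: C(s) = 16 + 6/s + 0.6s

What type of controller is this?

This is a Proportional-Integral-Derivative (PID) controller.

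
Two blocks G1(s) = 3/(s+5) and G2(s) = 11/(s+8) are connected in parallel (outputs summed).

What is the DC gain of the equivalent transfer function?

Parallel: G_eq = G1 + G2. DC gain = G1(0) + G2(0) = 3/5 + 11/8 = 0.6 + 1.375 = 1.975.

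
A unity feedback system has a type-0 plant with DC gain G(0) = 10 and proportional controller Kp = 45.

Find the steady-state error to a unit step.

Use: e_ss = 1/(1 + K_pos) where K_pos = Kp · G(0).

K_pos = Kp · G(0) = 45 × 10 = 450. e_ss = 1/(1 + 450) = 0.0022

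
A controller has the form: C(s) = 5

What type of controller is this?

This is a Proportional (P) controller.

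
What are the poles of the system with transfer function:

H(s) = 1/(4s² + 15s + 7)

Discriminant = 15² - 4×4×7 = 225 - 112 = 113 > 0, so two distinct real poles. Using quadratic formula: s = (-15 ± √113)/(2×4) = (-15 ± √113)/8, with √113 ≈ 10.6301. s₁ ≈ -0.5462, s₂ ≈ -3.2038. Poles: s₁ = -0.5462, s₂ = -3.2038.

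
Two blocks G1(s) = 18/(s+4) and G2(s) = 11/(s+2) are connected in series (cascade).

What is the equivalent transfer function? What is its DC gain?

Series: multiply transfer functions. G_eq = 18/(s+4) × 11/(s+2) = 198/((s+4)(s+2)). DC gain = 198/(4×2) = 24.75.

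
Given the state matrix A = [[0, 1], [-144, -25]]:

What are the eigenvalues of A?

det(A - λI) = λ² - (-25)λ + 144 = (λ - (-9))(λ - (-16)). Eigenvalues: -9, -16.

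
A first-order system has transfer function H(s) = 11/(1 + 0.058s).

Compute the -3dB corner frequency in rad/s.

Corner frequency = 1/τ = 1/0.058 = 17.241 rad/s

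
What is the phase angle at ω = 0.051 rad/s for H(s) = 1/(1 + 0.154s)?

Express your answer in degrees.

Phase = -arctan(ωτ) = -arctan(0.051 × 0.154) = -0.4°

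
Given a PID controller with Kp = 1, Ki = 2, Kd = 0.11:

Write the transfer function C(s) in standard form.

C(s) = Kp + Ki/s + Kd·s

Substituting values: C(s) = 1 + 2/s + 0.11s = (0.11s² + s + 2)/s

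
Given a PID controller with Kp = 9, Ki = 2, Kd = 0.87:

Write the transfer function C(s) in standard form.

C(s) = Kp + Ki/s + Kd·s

Substituting values: C(s) = 9 + 2/s + 0.87s = (0.87s² + 9s + 2)/s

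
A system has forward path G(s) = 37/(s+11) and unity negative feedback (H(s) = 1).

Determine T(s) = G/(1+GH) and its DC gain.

T(s) = G/(1+GH) = [37/(s+11)] / [1 + 37/(s+11)] = 37/(s+11+37) = 37/(s+48). DC gain = 37/48 = 0.7708.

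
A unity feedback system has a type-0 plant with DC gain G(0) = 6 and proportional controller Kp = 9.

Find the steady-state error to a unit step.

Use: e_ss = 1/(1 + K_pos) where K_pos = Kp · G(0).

K_pos = Kp · G(0) = 9 × 6 = 54. e_ss = 1/(1 + 54) = 0.0182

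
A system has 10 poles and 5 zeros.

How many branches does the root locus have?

Root locus has n branches where n = number of poles = 10.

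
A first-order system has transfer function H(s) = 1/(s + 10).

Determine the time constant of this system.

For H(s) = 1/(s + 1/τ), the pole is at -1/τ = -10, so τ = 1/10 = 0.1 s.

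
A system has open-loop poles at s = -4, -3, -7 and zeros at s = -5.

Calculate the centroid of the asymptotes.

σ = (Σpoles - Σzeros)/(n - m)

σ = (Σpoles - Σzeros)/(n - m) = (-14 - (-5))/(3 - 1) = -9/2 = -4.5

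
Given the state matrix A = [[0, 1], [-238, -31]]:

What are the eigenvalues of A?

det(A - λI) = λ² - (-31)λ + 238 = (λ - (-17))(λ - (-14)). Eigenvalues: -17, -14.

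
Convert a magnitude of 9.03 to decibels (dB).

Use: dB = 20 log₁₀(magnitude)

dB = 20 log₁₀(9.03) = 19.1 dB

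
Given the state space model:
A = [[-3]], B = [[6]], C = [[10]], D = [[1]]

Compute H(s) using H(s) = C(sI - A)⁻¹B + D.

(sI - A)⁻¹ = 1/(s + 3). H(s) = 10×6/(s + 3) + 1 = (s + 63)/(s + 3).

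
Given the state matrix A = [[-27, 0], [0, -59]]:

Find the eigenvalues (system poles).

For diagonal matrix, eigenvalues are diagonal entries: λ₁ = -27, λ₂ = -59.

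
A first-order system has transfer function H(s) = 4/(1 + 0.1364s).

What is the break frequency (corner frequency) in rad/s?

Corner frequency = 1/τ = 1/0.1364 = 7.331 rad/s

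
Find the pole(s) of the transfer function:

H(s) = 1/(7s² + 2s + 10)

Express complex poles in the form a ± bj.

Discriminant = 2² - 4×7×10 = 4 - 280 = -276 < 0, so the poles are a complex conjugate pair s = (-2 ± j√276)/(2×7). Real part = -2/(2×7) = -2/14 ≈ -0.1429; imaginary part = ±√276/(2×7) ≈ 1.1867. Poles: s = -0.1429 ± 1.1867j.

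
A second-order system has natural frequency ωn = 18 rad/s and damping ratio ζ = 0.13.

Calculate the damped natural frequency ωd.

ωd = ωn√(1 - ζ²) = 18√(1 - 0.13²) = 17.85 rad/s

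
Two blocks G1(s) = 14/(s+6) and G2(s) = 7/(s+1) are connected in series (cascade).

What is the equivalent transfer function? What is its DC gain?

Series: multiply transfer functions. G_eq = 14/(s+6) × 7/(s+1) = 98/((s+6)(s+1)). DC gain = 98/(6×1) = 16.3333.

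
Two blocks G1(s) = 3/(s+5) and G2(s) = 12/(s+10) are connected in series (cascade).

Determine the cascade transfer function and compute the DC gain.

Series: multiply transfer functions. G_eq = 3/(s+5) × 12/(s+10) = 36/((s+5)(s+10)). DC gain = 36/(5×10) = 0.72.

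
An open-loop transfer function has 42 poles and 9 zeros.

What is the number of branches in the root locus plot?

Root locus has n branches where n = number of poles = 42.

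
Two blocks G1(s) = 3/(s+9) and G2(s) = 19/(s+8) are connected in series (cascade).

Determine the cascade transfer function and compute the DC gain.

Series: multiply transfer functions. G_eq = 3/(s+9) × 19/(s+8) = 57/((s+9)(s+8)). DC gain = 57/(9×8) = 0.7917.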